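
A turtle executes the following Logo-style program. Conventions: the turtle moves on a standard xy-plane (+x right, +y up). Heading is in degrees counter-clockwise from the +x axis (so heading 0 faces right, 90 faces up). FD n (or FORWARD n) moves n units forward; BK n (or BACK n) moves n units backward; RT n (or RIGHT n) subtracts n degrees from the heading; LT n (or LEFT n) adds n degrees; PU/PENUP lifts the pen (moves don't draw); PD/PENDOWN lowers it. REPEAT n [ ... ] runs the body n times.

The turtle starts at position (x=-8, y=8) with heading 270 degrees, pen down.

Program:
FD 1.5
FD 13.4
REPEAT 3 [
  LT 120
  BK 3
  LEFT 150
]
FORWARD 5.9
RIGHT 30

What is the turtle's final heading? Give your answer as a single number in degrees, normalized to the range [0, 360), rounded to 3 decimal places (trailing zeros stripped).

Answer: 330

Derivation:
Executing turtle program step by step:
Start: pos=(-8,8), heading=270, pen down
FD 1.5: (-8,8) -> (-8,6.5) [heading=270, draw]
FD 13.4: (-8,6.5) -> (-8,-6.9) [heading=270, draw]
REPEAT 3 [
  -- iteration 1/3 --
  LT 120: heading 270 -> 30
  BK 3: (-8,-6.9) -> (-10.598,-8.4) [heading=30, draw]
  LT 150: heading 30 -> 180
  -- iteration 2/3 --
  LT 120: heading 180 -> 300
  BK 3: (-10.598,-8.4) -> (-12.098,-5.802) [heading=300, draw]
  LT 150: heading 300 -> 90
  -- iteration 3/3 --
  LT 120: heading 90 -> 210
  BK 3: (-12.098,-5.802) -> (-9.5,-4.302) [heading=210, draw]
  LT 150: heading 210 -> 0
]
FD 5.9: (-9.5,-4.302) -> (-3.6,-4.302) [heading=0, draw]
RT 30: heading 0 -> 330
Final: pos=(-3.6,-4.302), heading=330, 6 segment(s) drawn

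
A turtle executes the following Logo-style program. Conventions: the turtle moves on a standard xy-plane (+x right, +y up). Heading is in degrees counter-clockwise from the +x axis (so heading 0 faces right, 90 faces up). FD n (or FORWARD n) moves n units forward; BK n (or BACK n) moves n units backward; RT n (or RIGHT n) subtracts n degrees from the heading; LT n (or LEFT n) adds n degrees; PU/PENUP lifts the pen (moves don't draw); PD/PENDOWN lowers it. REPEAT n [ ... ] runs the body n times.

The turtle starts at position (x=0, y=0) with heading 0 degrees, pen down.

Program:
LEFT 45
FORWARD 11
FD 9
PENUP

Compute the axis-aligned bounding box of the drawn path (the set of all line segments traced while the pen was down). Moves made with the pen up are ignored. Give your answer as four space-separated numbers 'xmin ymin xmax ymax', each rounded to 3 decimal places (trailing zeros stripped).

Answer: 0 0 14.142 14.142

Derivation:
Executing turtle program step by step:
Start: pos=(0,0), heading=0, pen down
LT 45: heading 0 -> 45
FD 11: (0,0) -> (7.778,7.778) [heading=45, draw]
FD 9: (7.778,7.778) -> (14.142,14.142) [heading=45, draw]
PU: pen up
Final: pos=(14.142,14.142), heading=45, 2 segment(s) drawn

Segment endpoints: x in {0, 7.778, 14.142}, y in {0, 7.778, 14.142}
xmin=0, ymin=0, xmax=14.142, ymax=14.142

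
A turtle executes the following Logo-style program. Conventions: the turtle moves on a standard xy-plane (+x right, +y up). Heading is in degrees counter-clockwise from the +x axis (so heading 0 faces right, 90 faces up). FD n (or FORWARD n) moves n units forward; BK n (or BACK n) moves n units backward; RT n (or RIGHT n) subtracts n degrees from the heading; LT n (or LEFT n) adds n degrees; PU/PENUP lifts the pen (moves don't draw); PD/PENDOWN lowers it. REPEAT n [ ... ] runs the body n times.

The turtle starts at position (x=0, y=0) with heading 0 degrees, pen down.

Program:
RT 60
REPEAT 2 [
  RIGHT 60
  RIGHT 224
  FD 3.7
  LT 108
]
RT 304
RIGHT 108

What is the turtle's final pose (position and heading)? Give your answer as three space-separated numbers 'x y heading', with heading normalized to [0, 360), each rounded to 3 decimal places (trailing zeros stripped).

Answer: 0.08 -0.246 256

Derivation:
Executing turtle program step by step:
Start: pos=(0,0), heading=0, pen down
RT 60: heading 0 -> 300
REPEAT 2 [
  -- iteration 1/2 --
  RT 60: heading 300 -> 240
  RT 224: heading 240 -> 16
  FD 3.7: (0,0) -> (3.557,1.02) [heading=16, draw]
  LT 108: heading 16 -> 124
  -- iteration 2/2 --
  RT 60: heading 124 -> 64
  RT 224: heading 64 -> 200
  FD 3.7: (3.557,1.02) -> (0.08,-0.246) [heading=200, draw]
  LT 108: heading 200 -> 308
]
RT 304: heading 308 -> 4
RT 108: heading 4 -> 256
Final: pos=(0.08,-0.246), heading=256, 2 segment(s) drawn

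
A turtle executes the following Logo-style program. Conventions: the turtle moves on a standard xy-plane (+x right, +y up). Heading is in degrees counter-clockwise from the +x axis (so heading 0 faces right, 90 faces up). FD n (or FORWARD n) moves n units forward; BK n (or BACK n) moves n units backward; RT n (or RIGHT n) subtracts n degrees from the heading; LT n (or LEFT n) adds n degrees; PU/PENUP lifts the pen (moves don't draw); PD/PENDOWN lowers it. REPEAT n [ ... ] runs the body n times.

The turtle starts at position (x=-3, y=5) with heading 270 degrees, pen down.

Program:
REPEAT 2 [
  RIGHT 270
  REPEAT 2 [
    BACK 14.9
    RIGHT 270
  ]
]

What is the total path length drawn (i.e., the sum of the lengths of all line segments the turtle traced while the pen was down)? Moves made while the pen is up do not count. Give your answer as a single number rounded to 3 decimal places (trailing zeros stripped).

Answer: 59.6

Derivation:
Executing turtle program step by step:
Start: pos=(-3,5), heading=270, pen down
REPEAT 2 [
  -- iteration 1/2 --
  RT 270: heading 270 -> 0
  REPEAT 2 [
    -- iteration 1/2 --
    BK 14.9: (-3,5) -> (-17.9,5) [heading=0, draw]
    RT 270: heading 0 -> 90
    -- iteration 2/2 --
    BK 14.9: (-17.9,5) -> (-17.9,-9.9) [heading=90, draw]
    RT 270: heading 90 -> 180
  ]
  -- iteration 2/2 --
  RT 270: heading 180 -> 270
  REPEAT 2 [
    -- iteration 1/2 --
    BK 14.9: (-17.9,-9.9) -> (-17.9,5) [heading=270, draw]
    RT 270: heading 270 -> 0
    -- iteration 2/2 --
    BK 14.9: (-17.9,5) -> (-32.8,5) [heading=0, draw]
    RT 270: heading 0 -> 90
  ]
]
Final: pos=(-32.8,5), heading=90, 4 segment(s) drawn

Segment lengths:
  seg 1: (-3,5) -> (-17.9,5), length = 14.9
  seg 2: (-17.9,5) -> (-17.9,-9.9), length = 14.9
  seg 3: (-17.9,-9.9) -> (-17.9,5), length = 14.9
  seg 4: (-17.9,5) -> (-32.8,5), length = 14.9
Total = 59.6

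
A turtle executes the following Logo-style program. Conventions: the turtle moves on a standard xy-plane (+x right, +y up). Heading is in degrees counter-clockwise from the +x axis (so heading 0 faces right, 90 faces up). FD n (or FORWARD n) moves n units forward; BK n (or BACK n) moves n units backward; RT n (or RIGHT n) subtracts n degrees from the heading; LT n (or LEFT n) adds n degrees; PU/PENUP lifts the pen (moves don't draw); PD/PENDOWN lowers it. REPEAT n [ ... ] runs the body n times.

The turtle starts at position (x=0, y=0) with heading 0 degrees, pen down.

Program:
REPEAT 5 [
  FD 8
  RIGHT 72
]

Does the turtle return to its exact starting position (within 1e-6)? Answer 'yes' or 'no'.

Answer: yes

Derivation:
Executing turtle program step by step:
Start: pos=(0,0), heading=0, pen down
REPEAT 5 [
  -- iteration 1/5 --
  FD 8: (0,0) -> (8,0) [heading=0, draw]
  RT 72: heading 0 -> 288
  -- iteration 2/5 --
  FD 8: (8,0) -> (10.472,-7.608) [heading=288, draw]
  RT 72: heading 288 -> 216
  -- iteration 3/5 --
  FD 8: (10.472,-7.608) -> (4,-12.311) [heading=216, draw]
  RT 72: heading 216 -> 144
  -- iteration 4/5 --
  FD 8: (4,-12.311) -> (-2.472,-7.608) [heading=144, draw]
  RT 72: heading 144 -> 72
  -- iteration 5/5 --
  FD 8: (-2.472,-7.608) -> (0,0) [heading=72, draw]
  RT 72: heading 72 -> 0
]
Final: pos=(0,0), heading=0, 5 segment(s) drawn

Start position: (0, 0)
Final position: (0, 0)
Distance = 0; < 1e-6 -> CLOSED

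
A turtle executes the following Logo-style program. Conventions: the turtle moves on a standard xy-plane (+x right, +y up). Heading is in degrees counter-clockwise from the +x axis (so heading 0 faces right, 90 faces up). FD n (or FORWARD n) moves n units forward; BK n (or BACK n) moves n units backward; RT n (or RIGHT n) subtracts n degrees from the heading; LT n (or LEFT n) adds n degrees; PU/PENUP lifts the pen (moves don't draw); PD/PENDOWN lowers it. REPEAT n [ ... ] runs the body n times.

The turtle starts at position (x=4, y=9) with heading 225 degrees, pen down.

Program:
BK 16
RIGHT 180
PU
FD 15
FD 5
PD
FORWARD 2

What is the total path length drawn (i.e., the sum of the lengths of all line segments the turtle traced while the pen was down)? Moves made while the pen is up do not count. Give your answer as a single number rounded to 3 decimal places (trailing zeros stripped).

Executing turtle program step by step:
Start: pos=(4,9), heading=225, pen down
BK 16: (4,9) -> (15.314,20.314) [heading=225, draw]
RT 180: heading 225 -> 45
PU: pen up
FD 15: (15.314,20.314) -> (25.92,30.92) [heading=45, move]
FD 5: (25.92,30.92) -> (29.456,34.456) [heading=45, move]
PD: pen down
FD 2: (29.456,34.456) -> (30.87,35.87) [heading=45, draw]
Final: pos=(30.87,35.87), heading=45, 2 segment(s) drawn

Segment lengths:
  seg 1: (4,9) -> (15.314,20.314), length = 16
  seg 2: (29.456,34.456) -> (30.87,35.87), length = 2
Total = 18

Answer: 18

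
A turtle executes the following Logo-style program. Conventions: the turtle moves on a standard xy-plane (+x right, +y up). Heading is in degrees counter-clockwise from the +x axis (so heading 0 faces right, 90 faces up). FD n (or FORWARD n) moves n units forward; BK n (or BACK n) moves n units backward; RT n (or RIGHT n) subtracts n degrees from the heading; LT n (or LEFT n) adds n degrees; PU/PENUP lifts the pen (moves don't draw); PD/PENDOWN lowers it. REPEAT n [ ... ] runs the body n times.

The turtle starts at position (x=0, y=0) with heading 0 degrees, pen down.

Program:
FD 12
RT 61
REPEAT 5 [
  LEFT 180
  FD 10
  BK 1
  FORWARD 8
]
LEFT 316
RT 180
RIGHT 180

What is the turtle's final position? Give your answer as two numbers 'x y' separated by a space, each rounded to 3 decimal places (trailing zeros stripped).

Answer: 3.758 14.869

Derivation:
Executing turtle program step by step:
Start: pos=(0,0), heading=0, pen down
FD 12: (0,0) -> (12,0) [heading=0, draw]
RT 61: heading 0 -> 299
REPEAT 5 [
  -- iteration 1/5 --
  LT 180: heading 299 -> 119
  FD 10: (12,0) -> (7.152,8.746) [heading=119, draw]
  BK 1: (7.152,8.746) -> (7.637,7.872) [heading=119, draw]
  FD 8: (7.637,7.872) -> (3.758,14.869) [heading=119, draw]
  -- iteration 2/5 --
  LT 180: heading 119 -> 299
  FD 10: (3.758,14.869) -> (8.606,6.122) [heading=299, draw]
  BK 1: (8.606,6.122) -> (8.122,6.997) [heading=299, draw]
  FD 8: (8.122,6.997) -> (12,0) [heading=299, draw]
  -- iteration 3/5 --
  LT 180: heading 299 -> 119
  FD 10: (12,0) -> (7.152,8.746) [heading=119, draw]
  BK 1: (7.152,8.746) -> (7.637,7.872) [heading=119, draw]
  FD 8: (7.637,7.872) -> (3.758,14.869) [heading=119, draw]
  -- iteration 4/5 --
  LT 180: heading 119 -> 299
  FD 10: (3.758,14.869) -> (8.606,6.122) [heading=299, draw]
  BK 1: (8.606,6.122) -> (8.122,6.997) [heading=299, draw]
  FD 8: (8.122,6.997) -> (12,0) [heading=299, draw]
  -- iteration 5/5 --
  LT 180: heading 299 -> 119
  FD 10: (12,0) -> (7.152,8.746) [heading=119, draw]
  BK 1: (7.152,8.746) -> (7.637,7.872) [heading=119, draw]
  FD 8: (7.637,7.872) -> (3.758,14.869) [heading=119, draw]
]
LT 316: heading 119 -> 75
RT 180: heading 75 -> 255
RT 180: heading 255 -> 75
Final: pos=(3.758,14.869), heading=75, 16 segment(s) drawn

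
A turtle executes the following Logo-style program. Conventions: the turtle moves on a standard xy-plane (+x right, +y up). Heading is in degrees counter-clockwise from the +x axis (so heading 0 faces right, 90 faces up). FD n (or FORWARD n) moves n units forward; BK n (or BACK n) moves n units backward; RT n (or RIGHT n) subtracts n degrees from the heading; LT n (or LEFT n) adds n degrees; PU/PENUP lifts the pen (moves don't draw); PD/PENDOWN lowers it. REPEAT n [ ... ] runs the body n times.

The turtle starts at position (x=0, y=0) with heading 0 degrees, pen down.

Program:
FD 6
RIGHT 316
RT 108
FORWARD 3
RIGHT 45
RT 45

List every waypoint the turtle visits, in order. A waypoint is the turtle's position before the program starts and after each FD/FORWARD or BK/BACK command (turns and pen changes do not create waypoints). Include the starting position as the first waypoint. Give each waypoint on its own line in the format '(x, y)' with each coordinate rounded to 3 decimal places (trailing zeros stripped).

Answer: (0, 0)
(6, 0)
(7.315, -2.696)

Derivation:
Executing turtle program step by step:
Start: pos=(0,0), heading=0, pen down
FD 6: (0,0) -> (6,0) [heading=0, draw]
RT 316: heading 0 -> 44
RT 108: heading 44 -> 296
FD 3: (6,0) -> (7.315,-2.696) [heading=296, draw]
RT 45: heading 296 -> 251
RT 45: heading 251 -> 206
Final: pos=(7.315,-2.696), heading=206, 2 segment(s) drawn
Waypoints (3 total):
(0, 0)
(6, 0)
(7.315, -2.696)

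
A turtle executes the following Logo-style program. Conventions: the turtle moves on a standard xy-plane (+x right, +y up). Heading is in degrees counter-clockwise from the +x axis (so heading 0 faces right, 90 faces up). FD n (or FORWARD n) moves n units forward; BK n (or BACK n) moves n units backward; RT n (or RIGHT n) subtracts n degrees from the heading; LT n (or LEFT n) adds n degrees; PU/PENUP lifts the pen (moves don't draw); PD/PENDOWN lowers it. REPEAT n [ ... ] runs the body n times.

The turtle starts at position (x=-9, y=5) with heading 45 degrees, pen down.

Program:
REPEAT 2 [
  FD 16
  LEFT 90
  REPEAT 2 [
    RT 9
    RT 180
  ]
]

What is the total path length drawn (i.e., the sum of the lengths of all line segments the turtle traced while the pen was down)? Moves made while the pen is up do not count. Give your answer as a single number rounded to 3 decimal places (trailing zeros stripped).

Executing turtle program step by step:
Start: pos=(-9,5), heading=45, pen down
REPEAT 2 [
  -- iteration 1/2 --
  FD 16: (-9,5) -> (2.314,16.314) [heading=45, draw]
  LT 90: heading 45 -> 135
  REPEAT 2 [
    -- iteration 1/2 --
    RT 9: heading 135 -> 126
    RT 180: heading 126 -> 306
    -- iteration 2/2 --
    RT 9: heading 306 -> 297
    RT 180: heading 297 -> 117
  ]
  -- iteration 2/2 --
  FD 16: (2.314,16.314) -> (-4.95,30.57) [heading=117, draw]
  LT 90: heading 117 -> 207
  REPEAT 2 [
    -- iteration 1/2 --
    RT 9: heading 207 -> 198
    RT 180: heading 198 -> 18
    -- iteration 2/2 --
    RT 9: heading 18 -> 9
    RT 180: heading 9 -> 189
  ]
]
Final: pos=(-4.95,30.57), heading=189, 2 segment(s) drawn

Segment lengths:
  seg 1: (-9,5) -> (2.314,16.314), length = 16
  seg 2: (2.314,16.314) -> (-4.95,30.57), length = 16
Total = 32

Answer: 32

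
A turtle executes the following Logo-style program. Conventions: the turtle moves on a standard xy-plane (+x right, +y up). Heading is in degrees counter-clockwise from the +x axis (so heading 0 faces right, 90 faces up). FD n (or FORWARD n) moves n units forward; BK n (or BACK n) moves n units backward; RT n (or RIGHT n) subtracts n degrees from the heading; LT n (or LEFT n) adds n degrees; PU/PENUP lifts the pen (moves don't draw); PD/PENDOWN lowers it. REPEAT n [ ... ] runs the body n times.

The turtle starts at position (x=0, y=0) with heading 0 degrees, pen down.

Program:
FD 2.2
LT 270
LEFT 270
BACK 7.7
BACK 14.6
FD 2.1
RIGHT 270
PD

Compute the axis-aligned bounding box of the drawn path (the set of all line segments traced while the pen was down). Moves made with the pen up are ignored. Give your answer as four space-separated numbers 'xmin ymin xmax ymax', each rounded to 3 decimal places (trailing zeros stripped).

Answer: 0 0 24.5 0

Derivation:
Executing turtle program step by step:
Start: pos=(0,0), heading=0, pen down
FD 2.2: (0,0) -> (2.2,0) [heading=0, draw]
LT 270: heading 0 -> 270
LT 270: heading 270 -> 180
BK 7.7: (2.2,0) -> (9.9,0) [heading=180, draw]
BK 14.6: (9.9,0) -> (24.5,0) [heading=180, draw]
FD 2.1: (24.5,0) -> (22.4,0) [heading=180, draw]
RT 270: heading 180 -> 270
PD: pen down
Final: pos=(22.4,0), heading=270, 4 segment(s) drawn

Segment endpoints: x in {0, 2.2, 9.9, 22.4, 24.5}, y in {0, 0, 0, 0}
xmin=0, ymin=0, xmax=24.5, ymax=0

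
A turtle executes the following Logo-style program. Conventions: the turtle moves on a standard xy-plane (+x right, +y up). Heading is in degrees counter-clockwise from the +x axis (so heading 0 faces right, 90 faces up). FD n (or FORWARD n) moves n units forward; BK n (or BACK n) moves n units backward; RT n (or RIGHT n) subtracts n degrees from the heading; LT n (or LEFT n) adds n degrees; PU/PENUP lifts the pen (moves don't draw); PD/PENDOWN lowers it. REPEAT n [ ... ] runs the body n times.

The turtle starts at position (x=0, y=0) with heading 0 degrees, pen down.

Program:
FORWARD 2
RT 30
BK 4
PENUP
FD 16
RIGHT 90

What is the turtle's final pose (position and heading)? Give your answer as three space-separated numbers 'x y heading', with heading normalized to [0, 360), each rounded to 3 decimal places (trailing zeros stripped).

Answer: 12.392 -6 240

Derivation:
Executing turtle program step by step:
Start: pos=(0,0), heading=0, pen down
FD 2: (0,0) -> (2,0) [heading=0, draw]
RT 30: heading 0 -> 330
BK 4: (2,0) -> (-1.464,2) [heading=330, draw]
PU: pen up
FD 16: (-1.464,2) -> (12.392,-6) [heading=330, move]
RT 90: heading 330 -> 240
Final: pos=(12.392,-6), heading=240, 2 segment(s) drawn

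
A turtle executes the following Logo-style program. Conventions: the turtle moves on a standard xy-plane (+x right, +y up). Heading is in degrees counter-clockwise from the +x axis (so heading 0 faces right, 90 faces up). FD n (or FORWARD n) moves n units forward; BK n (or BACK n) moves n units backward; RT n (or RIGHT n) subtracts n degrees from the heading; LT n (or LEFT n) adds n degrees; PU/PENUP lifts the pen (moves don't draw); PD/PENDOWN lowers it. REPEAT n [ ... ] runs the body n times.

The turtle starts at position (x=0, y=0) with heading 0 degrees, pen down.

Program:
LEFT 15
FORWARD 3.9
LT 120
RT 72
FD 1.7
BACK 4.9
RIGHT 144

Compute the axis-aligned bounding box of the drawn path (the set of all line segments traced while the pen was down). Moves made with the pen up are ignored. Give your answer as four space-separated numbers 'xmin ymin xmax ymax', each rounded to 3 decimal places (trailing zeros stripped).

Executing turtle program step by step:
Start: pos=(0,0), heading=0, pen down
LT 15: heading 0 -> 15
FD 3.9: (0,0) -> (3.767,1.009) [heading=15, draw]
LT 120: heading 15 -> 135
RT 72: heading 135 -> 63
FD 1.7: (3.767,1.009) -> (4.539,2.524) [heading=63, draw]
BK 4.9: (4.539,2.524) -> (2.314,-1.842) [heading=63, draw]
RT 144: heading 63 -> 279
Final: pos=(2.314,-1.842), heading=279, 3 segment(s) drawn

Segment endpoints: x in {0, 2.314, 3.767, 4.539}, y in {-1.842, 0, 1.009, 2.524}
xmin=0, ymin=-1.842, xmax=4.539, ymax=2.524

Answer: 0 -1.842 4.539 2.524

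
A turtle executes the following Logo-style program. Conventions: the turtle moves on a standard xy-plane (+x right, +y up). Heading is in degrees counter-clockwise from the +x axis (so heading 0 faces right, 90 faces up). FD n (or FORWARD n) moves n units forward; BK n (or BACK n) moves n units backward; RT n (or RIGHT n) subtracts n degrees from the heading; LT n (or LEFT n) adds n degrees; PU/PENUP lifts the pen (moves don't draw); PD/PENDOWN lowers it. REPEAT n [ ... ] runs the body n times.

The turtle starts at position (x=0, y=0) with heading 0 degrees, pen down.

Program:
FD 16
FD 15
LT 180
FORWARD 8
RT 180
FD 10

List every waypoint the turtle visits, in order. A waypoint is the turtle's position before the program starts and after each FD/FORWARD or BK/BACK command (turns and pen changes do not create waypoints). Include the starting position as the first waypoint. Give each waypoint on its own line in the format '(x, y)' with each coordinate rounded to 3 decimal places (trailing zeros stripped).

Answer: (0, 0)
(16, 0)
(31, 0)
(23, 0)
(33, 0)

Derivation:
Executing turtle program step by step:
Start: pos=(0,0), heading=0, pen down
FD 16: (0,0) -> (16,0) [heading=0, draw]
FD 15: (16,0) -> (31,0) [heading=0, draw]
LT 180: heading 0 -> 180
FD 8: (31,0) -> (23,0) [heading=180, draw]
RT 180: heading 180 -> 0
FD 10: (23,0) -> (33,0) [heading=0, draw]
Final: pos=(33,0), heading=0, 4 segment(s) drawn
Waypoints (5 total):
(0, 0)
(16, 0)
(31, 0)
(23, 0)
(33, 0)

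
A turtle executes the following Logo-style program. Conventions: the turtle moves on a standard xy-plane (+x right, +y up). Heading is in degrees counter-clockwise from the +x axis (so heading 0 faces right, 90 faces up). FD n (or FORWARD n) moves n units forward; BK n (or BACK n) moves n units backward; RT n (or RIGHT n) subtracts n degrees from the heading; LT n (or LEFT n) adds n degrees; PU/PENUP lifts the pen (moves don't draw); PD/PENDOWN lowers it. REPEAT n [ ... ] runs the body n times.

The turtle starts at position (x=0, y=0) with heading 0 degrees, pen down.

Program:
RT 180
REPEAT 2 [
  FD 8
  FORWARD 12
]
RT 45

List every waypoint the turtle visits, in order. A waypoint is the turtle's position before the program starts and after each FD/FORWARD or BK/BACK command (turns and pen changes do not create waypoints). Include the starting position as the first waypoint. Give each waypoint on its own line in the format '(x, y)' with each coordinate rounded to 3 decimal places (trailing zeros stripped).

Executing turtle program step by step:
Start: pos=(0,0), heading=0, pen down
RT 180: heading 0 -> 180
REPEAT 2 [
  -- iteration 1/2 --
  FD 8: (0,0) -> (-8,0) [heading=180, draw]
  FD 12: (-8,0) -> (-20,0) [heading=180, draw]
  -- iteration 2/2 --
  FD 8: (-20,0) -> (-28,0) [heading=180, draw]
  FD 12: (-28,0) -> (-40,0) [heading=180, draw]
]
RT 45: heading 180 -> 135
Final: pos=(-40,0), heading=135, 4 segment(s) drawn
Waypoints (5 total):
(0, 0)
(-8, 0)
(-20, 0)
(-28, 0)
(-40, 0)

Answer: (0, 0)
(-8, 0)
(-20, 0)
(-28, 0)
(-40, 0)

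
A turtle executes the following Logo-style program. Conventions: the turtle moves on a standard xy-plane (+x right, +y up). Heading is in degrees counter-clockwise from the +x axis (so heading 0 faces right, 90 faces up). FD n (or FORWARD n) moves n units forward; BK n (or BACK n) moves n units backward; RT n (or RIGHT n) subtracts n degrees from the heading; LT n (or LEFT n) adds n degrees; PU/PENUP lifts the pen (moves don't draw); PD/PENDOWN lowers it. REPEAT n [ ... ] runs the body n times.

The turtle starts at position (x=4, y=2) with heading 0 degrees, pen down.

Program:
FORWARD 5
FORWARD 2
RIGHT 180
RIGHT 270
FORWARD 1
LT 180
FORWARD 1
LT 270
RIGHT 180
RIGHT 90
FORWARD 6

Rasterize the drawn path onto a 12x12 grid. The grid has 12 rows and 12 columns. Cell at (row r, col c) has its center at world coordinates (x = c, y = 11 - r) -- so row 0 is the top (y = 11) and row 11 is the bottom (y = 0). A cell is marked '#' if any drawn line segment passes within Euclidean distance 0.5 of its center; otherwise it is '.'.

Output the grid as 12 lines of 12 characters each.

Segment 0: (4,2) -> (9,2)
Segment 1: (9,2) -> (11,2)
Segment 2: (11,2) -> (11,1)
Segment 3: (11,1) -> (11,2)
Segment 4: (11,2) -> (11,8)

Answer: ............
............
............
...........#
...........#
...........#
...........#
...........#
...........#
....########
...........#
............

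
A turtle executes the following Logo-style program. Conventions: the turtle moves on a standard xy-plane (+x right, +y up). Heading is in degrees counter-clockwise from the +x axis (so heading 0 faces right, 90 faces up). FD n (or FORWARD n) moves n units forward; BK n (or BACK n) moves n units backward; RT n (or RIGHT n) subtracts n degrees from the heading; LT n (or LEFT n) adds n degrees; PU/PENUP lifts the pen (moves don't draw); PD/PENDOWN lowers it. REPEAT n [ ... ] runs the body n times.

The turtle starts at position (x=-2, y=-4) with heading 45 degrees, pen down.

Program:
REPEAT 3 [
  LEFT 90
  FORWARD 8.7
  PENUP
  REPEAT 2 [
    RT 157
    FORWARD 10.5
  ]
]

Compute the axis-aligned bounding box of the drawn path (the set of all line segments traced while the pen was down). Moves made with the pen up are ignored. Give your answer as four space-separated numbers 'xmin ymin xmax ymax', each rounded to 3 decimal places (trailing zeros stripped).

Answer: -8.152 -4 -2 2.152

Derivation:
Executing turtle program step by step:
Start: pos=(-2,-4), heading=45, pen down
REPEAT 3 [
  -- iteration 1/3 --
  LT 90: heading 45 -> 135
  FD 8.7: (-2,-4) -> (-8.152,2.152) [heading=135, draw]
  PU: pen up
  REPEAT 2 [
    -- iteration 1/2 --
    RT 157: heading 135 -> 338
    FD 10.5: (-8.152,2.152) -> (1.584,-1.782) [heading=338, move]
    -- iteration 2/2 --
    RT 157: heading 338 -> 181
    FD 10.5: (1.584,-1.782) -> (-8.915,-1.965) [heading=181, move]
  ]
  -- iteration 2/3 --
  LT 90: heading 181 -> 271
  FD 8.7: (-8.915,-1.965) -> (-8.763,-10.663) [heading=271, move]
  PU: pen up
  REPEAT 2 [
    -- iteration 1/2 --
    RT 157: heading 271 -> 114
    FD 10.5: (-8.763,-10.663) -> (-13.034,-1.071) [heading=114, move]
    -- iteration 2/2 --
    RT 157: heading 114 -> 317
    FD 10.5: (-13.034,-1.071) -> (-5.354,-8.232) [heading=317, move]
  ]
  -- iteration 3/3 --
  LT 90: heading 317 -> 47
  FD 8.7: (-5.354,-8.232) -> (0.579,-1.869) [heading=47, move]
  PU: pen up
  REPEAT 2 [
    -- iteration 1/2 --
    RT 157: heading 47 -> 250
    FD 10.5: (0.579,-1.869) -> (-3.012,-11.736) [heading=250, move]
    -- iteration 2/2 --
    RT 157: heading 250 -> 93
    FD 10.5: (-3.012,-11.736) -> (-3.562,-1.251) [heading=93, move]
  ]
]
Final: pos=(-3.562,-1.251), heading=93, 1 segment(s) drawn

Segment endpoints: x in {-8.152, -2}, y in {-4, 2.152}
xmin=-8.152, ymin=-4, xmax=-2, ymax=2.152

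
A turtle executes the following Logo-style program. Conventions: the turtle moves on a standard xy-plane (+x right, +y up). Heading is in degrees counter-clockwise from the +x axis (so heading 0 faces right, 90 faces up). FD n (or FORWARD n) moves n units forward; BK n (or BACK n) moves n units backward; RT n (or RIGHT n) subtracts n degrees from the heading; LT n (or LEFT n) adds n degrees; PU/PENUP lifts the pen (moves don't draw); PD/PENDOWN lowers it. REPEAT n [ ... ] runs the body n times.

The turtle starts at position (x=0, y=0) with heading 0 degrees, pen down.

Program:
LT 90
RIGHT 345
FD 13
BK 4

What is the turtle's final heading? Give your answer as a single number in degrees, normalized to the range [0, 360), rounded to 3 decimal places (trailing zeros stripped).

Executing turtle program step by step:
Start: pos=(0,0), heading=0, pen down
LT 90: heading 0 -> 90
RT 345: heading 90 -> 105
FD 13: (0,0) -> (-3.365,12.557) [heading=105, draw]
BK 4: (-3.365,12.557) -> (-2.329,8.693) [heading=105, draw]
Final: pos=(-2.329,8.693), heading=105, 2 segment(s) drawn

Answer: 105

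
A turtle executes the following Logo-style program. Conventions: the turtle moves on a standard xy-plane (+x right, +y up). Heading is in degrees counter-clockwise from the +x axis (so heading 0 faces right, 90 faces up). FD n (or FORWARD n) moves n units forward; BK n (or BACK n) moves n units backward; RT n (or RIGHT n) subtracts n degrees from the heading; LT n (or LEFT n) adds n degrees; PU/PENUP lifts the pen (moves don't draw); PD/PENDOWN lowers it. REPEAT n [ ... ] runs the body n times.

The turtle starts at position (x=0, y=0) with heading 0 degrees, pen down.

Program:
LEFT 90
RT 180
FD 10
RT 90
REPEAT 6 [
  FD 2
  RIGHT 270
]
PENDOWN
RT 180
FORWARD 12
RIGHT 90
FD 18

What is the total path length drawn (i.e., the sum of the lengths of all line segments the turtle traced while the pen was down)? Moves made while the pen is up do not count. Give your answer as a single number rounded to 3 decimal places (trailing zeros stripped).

Answer: 52

Derivation:
Executing turtle program step by step:
Start: pos=(0,0), heading=0, pen down
LT 90: heading 0 -> 90
RT 180: heading 90 -> 270
FD 10: (0,0) -> (0,-10) [heading=270, draw]
RT 90: heading 270 -> 180
REPEAT 6 [
  -- iteration 1/6 --
  FD 2: (0,-10) -> (-2,-10) [heading=180, draw]
  RT 270: heading 180 -> 270
  -- iteration 2/6 --
  FD 2: (-2,-10) -> (-2,-12) [heading=270, draw]
  RT 270: heading 270 -> 0
  -- iteration 3/6 --
  FD 2: (-2,-12) -> (0,-12) [heading=0, draw]
  RT 270: heading 0 -> 90
  -- iteration 4/6 --
  FD 2: (0,-12) -> (0,-10) [heading=90, draw]
  RT 270: heading 90 -> 180
  -- iteration 5/6 --
  FD 2: (0,-10) -> (-2,-10) [heading=180, draw]
  RT 270: heading 180 -> 270
  -- iteration 6/6 --
  FD 2: (-2,-10) -> (-2,-12) [heading=270, draw]
  RT 270: heading 270 -> 0
]
PD: pen down
RT 180: heading 0 -> 180
FD 12: (-2,-12) -> (-14,-12) [heading=180, draw]
RT 90: heading 180 -> 90
FD 18: (-14,-12) -> (-14,6) [heading=90, draw]
Final: pos=(-14,6), heading=90, 9 segment(s) drawn

Segment lengths:
  seg 1: (0,0) -> (0,-10), length = 10
  seg 2: (0,-10) -> (-2,-10), length = 2
  seg 3: (-2,-10) -> (-2,-12), length = 2
  seg 4: (-2,-12) -> (0,-12), length = 2
  seg 5: (0,-12) -> (0,-10), length = 2
  seg 6: (0,-10) -> (-2,-10), length = 2
  seg 7: (-2,-10) -> (-2,-12), length = 2
  seg 8: (-2,-12) -> (-14,-12), length = 12
  seg 9: (-14,-12) -> (-14,6), length = 18
Total = 52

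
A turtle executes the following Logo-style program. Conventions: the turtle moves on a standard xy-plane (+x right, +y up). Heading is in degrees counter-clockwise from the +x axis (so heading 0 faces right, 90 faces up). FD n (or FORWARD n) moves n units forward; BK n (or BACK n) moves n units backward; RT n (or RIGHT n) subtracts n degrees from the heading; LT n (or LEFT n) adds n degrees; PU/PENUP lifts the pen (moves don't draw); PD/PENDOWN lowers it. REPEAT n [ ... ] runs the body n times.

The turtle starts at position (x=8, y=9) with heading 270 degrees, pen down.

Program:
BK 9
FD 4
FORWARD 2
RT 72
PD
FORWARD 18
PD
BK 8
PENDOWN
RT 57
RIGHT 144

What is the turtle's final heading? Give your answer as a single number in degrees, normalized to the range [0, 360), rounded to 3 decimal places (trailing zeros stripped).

Answer: 357

Derivation:
Executing turtle program step by step:
Start: pos=(8,9), heading=270, pen down
BK 9: (8,9) -> (8,18) [heading=270, draw]
FD 4: (8,18) -> (8,14) [heading=270, draw]
FD 2: (8,14) -> (8,12) [heading=270, draw]
RT 72: heading 270 -> 198
PD: pen down
FD 18: (8,12) -> (-9.119,6.438) [heading=198, draw]
PD: pen down
BK 8: (-9.119,6.438) -> (-1.511,8.91) [heading=198, draw]
PD: pen down
RT 57: heading 198 -> 141
RT 144: heading 141 -> 357
Final: pos=(-1.511,8.91), heading=357, 5 segment(s) drawn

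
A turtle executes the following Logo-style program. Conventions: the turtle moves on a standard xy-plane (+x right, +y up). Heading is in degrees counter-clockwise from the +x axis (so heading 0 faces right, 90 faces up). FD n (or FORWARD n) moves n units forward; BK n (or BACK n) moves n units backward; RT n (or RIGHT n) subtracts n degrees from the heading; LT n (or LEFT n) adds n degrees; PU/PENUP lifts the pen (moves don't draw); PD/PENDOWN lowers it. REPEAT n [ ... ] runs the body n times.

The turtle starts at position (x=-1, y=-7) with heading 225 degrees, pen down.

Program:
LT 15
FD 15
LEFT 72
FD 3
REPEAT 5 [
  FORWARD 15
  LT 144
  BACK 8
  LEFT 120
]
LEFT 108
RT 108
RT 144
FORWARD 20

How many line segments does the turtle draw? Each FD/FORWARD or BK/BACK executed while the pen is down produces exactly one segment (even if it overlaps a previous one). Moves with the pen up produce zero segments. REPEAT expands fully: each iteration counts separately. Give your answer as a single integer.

Executing turtle program step by step:
Start: pos=(-1,-7), heading=225, pen down
LT 15: heading 225 -> 240
FD 15: (-1,-7) -> (-8.5,-19.99) [heading=240, draw]
LT 72: heading 240 -> 312
FD 3: (-8.5,-19.99) -> (-6.493,-22.22) [heading=312, draw]
REPEAT 5 [
  -- iteration 1/5 --
  FD 15: (-6.493,-22.22) -> (3.544,-33.367) [heading=312, draw]
  LT 144: heading 312 -> 96
  BK 8: (3.544,-33.367) -> (4.381,-41.323) [heading=96, draw]
  LT 120: heading 96 -> 216
  -- iteration 2/5 --
  FD 15: (4.381,-41.323) -> (-7.755,-50.14) [heading=216, draw]
  LT 144: heading 216 -> 0
  BK 8: (-7.755,-50.14) -> (-15.755,-50.14) [heading=0, draw]
  LT 120: heading 0 -> 120
  -- iteration 3/5 --
  FD 15: (-15.755,-50.14) -> (-23.255,-37.15) [heading=120, draw]
  LT 144: heading 120 -> 264
  BK 8: (-23.255,-37.15) -> (-22.418,-29.193) [heading=264, draw]
  LT 120: heading 264 -> 24
  -- iteration 4/5 --
  FD 15: (-22.418,-29.193) -> (-8.715,-23.092) [heading=24, draw]
  LT 144: heading 24 -> 168
  BK 8: (-8.715,-23.092) -> (-0.89,-24.756) [heading=168, draw]
  LT 120: heading 168 -> 288
  -- iteration 5/5 --
  FD 15: (-0.89,-24.756) -> (3.745,-39.021) [heading=288, draw]
  LT 144: heading 288 -> 72
  BK 8: (3.745,-39.021) -> (1.273,-46.63) [heading=72, draw]
  LT 120: heading 72 -> 192
]
LT 108: heading 192 -> 300
RT 108: heading 300 -> 192
RT 144: heading 192 -> 48
FD 20: (1.273,-46.63) -> (14.656,-31.767) [heading=48, draw]
Final: pos=(14.656,-31.767), heading=48, 13 segment(s) drawn
Segments drawn: 13

Answer: 13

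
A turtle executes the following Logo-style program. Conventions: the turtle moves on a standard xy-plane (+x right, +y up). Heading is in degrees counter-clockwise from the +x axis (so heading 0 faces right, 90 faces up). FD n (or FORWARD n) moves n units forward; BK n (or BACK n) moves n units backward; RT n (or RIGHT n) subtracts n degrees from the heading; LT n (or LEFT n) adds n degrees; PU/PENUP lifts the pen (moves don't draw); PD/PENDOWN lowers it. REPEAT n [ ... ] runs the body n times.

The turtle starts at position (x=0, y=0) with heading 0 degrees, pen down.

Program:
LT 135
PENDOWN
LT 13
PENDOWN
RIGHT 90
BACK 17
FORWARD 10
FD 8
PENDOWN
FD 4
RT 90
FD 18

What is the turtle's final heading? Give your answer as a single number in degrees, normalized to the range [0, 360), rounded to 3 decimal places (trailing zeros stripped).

Answer: 328

Derivation:
Executing turtle program step by step:
Start: pos=(0,0), heading=0, pen down
LT 135: heading 0 -> 135
PD: pen down
LT 13: heading 135 -> 148
PD: pen down
RT 90: heading 148 -> 58
BK 17: (0,0) -> (-9.009,-14.417) [heading=58, draw]
FD 10: (-9.009,-14.417) -> (-3.709,-5.936) [heading=58, draw]
FD 8: (-3.709,-5.936) -> (0.53,0.848) [heading=58, draw]
PD: pen down
FD 4: (0.53,0.848) -> (2.65,4.24) [heading=58, draw]
RT 90: heading 58 -> 328
FD 18: (2.65,4.24) -> (17.914,-5.298) [heading=328, draw]
Final: pos=(17.914,-5.298), heading=328, 5 segment(s) drawn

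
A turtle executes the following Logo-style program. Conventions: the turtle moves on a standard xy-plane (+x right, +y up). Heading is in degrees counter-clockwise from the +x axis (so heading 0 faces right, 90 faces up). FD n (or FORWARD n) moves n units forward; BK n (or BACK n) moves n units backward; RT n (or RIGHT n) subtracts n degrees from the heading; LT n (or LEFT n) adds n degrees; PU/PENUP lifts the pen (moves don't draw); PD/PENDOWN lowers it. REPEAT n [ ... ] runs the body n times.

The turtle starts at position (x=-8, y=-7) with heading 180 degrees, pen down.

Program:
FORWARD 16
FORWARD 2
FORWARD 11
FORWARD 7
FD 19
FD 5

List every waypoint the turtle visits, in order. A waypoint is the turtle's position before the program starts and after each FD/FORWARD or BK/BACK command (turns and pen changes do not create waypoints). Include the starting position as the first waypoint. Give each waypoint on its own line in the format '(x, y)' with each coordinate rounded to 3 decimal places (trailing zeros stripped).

Executing turtle program step by step:
Start: pos=(-8,-7), heading=180, pen down
FD 16: (-8,-7) -> (-24,-7) [heading=180, draw]
FD 2: (-24,-7) -> (-26,-7) [heading=180, draw]
FD 11: (-26,-7) -> (-37,-7) [heading=180, draw]
FD 7: (-37,-7) -> (-44,-7) [heading=180, draw]
FD 19: (-44,-7) -> (-63,-7) [heading=180, draw]
FD 5: (-63,-7) -> (-68,-7) [heading=180, draw]
Final: pos=(-68,-7), heading=180, 6 segment(s) drawn
Waypoints (7 total):
(-8, -7)
(-24, -7)
(-26, -7)
(-37, -7)
(-44, -7)
(-63, -7)
(-68, -7)

Answer: (-8, -7)
(-24, -7)
(-26, -7)
(-37, -7)
(-44, -7)
(-63, -7)
(-68, -7)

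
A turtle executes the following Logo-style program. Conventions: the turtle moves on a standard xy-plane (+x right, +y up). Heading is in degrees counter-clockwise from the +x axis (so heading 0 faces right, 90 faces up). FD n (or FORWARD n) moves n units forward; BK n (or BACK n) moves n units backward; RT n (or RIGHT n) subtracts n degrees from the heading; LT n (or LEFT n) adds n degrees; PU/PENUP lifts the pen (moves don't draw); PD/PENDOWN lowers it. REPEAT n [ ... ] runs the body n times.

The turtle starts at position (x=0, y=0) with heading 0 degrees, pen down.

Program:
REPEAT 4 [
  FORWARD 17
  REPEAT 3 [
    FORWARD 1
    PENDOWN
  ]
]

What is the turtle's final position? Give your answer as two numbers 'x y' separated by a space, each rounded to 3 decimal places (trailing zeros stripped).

Executing turtle program step by step:
Start: pos=(0,0), heading=0, pen down
REPEAT 4 [
  -- iteration 1/4 --
  FD 17: (0,0) -> (17,0) [heading=0, draw]
  REPEAT 3 [
    -- iteration 1/3 --
    FD 1: (17,0) -> (18,0) [heading=0, draw]
    PD: pen down
    -- iteration 2/3 --
    FD 1: (18,0) -> (19,0) [heading=0, draw]
    PD: pen down
    -- iteration 3/3 --
    FD 1: (19,0) -> (20,0) [heading=0, draw]
    PD: pen down
  ]
  -- iteration 2/4 --
  FD 17: (20,0) -> (37,0) [heading=0, draw]
  REPEAT 3 [
    -- iteration 1/3 --
    FD 1: (37,0) -> (38,0) [heading=0, draw]
    PD: pen down
    -- iteration 2/3 --
    FD 1: (38,0) -> (39,0) [heading=0, draw]
    PD: pen down
    -- iteration 3/3 --
    FD 1: (39,0) -> (40,0) [heading=0, draw]
    PD: pen down
  ]
  -- iteration 3/4 --
  FD 17: (40,0) -> (57,0) [heading=0, draw]
  REPEAT 3 [
    -- iteration 1/3 --
    FD 1: (57,0) -> (58,0) [heading=0, draw]
    PD: pen down
    -- iteration 2/3 --
    FD 1: (58,0) -> (59,0) [heading=0, draw]
    PD: pen down
    -- iteration 3/3 --
    FD 1: (59,0) -> (60,0) [heading=0, draw]
    PD: pen down
  ]
  -- iteration 4/4 --
  FD 17: (60,0) -> (77,0) [heading=0, draw]
  REPEAT 3 [
    -- iteration 1/3 --
    FD 1: (77,0) -> (78,0) [heading=0, draw]
    PD: pen down
    -- iteration 2/3 --
    FD 1: (78,0) -> (79,0) [heading=0, draw]
    PD: pen down
    -- iteration 3/3 --
    FD 1: (79,0) -> (80,0) [heading=0, draw]
    PD: pen down
  ]
]
Final: pos=(80,0), heading=0, 16 segment(s) drawn

Answer: 80 0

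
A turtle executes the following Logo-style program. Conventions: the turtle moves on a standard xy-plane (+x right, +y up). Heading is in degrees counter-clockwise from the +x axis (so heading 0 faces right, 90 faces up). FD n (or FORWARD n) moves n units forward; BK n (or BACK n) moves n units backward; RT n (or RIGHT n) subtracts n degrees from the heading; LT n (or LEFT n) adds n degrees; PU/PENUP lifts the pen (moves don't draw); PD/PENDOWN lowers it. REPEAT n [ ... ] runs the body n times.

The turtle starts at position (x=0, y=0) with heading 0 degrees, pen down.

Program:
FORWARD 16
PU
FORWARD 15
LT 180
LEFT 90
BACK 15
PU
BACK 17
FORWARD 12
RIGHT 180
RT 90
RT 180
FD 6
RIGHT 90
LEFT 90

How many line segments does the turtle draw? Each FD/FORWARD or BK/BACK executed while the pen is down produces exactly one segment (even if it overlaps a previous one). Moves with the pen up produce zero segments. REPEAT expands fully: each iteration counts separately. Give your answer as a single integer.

Answer: 1

Derivation:
Executing turtle program step by step:
Start: pos=(0,0), heading=0, pen down
FD 16: (0,0) -> (16,0) [heading=0, draw]
PU: pen up
FD 15: (16,0) -> (31,0) [heading=0, move]
LT 180: heading 0 -> 180
LT 90: heading 180 -> 270
BK 15: (31,0) -> (31,15) [heading=270, move]
PU: pen up
BK 17: (31,15) -> (31,32) [heading=270, move]
FD 12: (31,32) -> (31,20) [heading=270, move]
RT 180: heading 270 -> 90
RT 90: heading 90 -> 0
RT 180: heading 0 -> 180
FD 6: (31,20) -> (25,20) [heading=180, move]
RT 90: heading 180 -> 90
LT 90: heading 90 -> 180
Final: pos=(25,20), heading=180, 1 segment(s) drawn
Segments drawn: 1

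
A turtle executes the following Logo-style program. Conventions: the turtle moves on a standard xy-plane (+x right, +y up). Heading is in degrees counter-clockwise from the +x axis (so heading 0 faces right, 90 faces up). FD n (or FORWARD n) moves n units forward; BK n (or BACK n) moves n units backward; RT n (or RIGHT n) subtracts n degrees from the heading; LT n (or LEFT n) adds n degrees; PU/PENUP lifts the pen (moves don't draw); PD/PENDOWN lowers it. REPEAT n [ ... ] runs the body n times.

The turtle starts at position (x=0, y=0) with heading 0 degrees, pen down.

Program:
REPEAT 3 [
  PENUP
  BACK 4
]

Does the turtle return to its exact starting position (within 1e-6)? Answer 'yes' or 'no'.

Answer: no

Derivation:
Executing turtle program step by step:
Start: pos=(0,0), heading=0, pen down
REPEAT 3 [
  -- iteration 1/3 --
  PU: pen up
  BK 4: (0,0) -> (-4,0) [heading=0, move]
  -- iteration 2/3 --
  PU: pen up
  BK 4: (-4,0) -> (-8,0) [heading=0, move]
  -- iteration 3/3 --
  PU: pen up
  BK 4: (-8,0) -> (-12,0) [heading=0, move]
]
Final: pos=(-12,0), heading=0, 0 segment(s) drawn

Start position: (0, 0)
Final position: (-12, 0)
Distance = 12; >= 1e-6 -> NOT closed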